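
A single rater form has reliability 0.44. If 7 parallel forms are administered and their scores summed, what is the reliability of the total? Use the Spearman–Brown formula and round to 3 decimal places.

ρ_k = kρ / (1 + (k−1)ρ) = 7·0.44 / (1 + 6·0.44) = 3.080 / 3.640 = 0.846.

0.846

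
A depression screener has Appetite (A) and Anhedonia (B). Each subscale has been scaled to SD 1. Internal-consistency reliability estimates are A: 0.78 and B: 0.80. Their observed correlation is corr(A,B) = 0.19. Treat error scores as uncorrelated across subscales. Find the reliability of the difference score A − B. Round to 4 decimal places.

Var(A−B) = 1 + 1 − 2·0.19 = 2 − 0.38 = 1.62.
Because errors are independent across components, Cov(Tᵢ,Tⱼ) = Cov(Xᵢ,Xⱼ); the off-diagonal part of the true-score variance is the same as above.
True-score variance = [0.78 + 0.80] − 0.38 = 1.58 − 0.38 = 1.2.
Reliability = 1.2 / 1.62 = 0.7407.

0.7407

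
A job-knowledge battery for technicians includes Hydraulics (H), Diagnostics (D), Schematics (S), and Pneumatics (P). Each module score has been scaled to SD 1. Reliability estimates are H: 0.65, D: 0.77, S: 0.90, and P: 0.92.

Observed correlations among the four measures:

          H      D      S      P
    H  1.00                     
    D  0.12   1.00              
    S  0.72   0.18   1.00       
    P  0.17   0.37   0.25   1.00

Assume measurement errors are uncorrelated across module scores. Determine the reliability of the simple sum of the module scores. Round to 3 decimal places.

0.900

Var(H+D+S+P) = 4 + 2·[0.12 + 0.72 + 0.17 + 0.18 + 0.37 + 0.25] = 4 + 3.62 = 7.62.
Because errors are independent across components, Cov(Tᵢ,Tⱼ) = Cov(Xᵢ,Xⱼ); the off-diagonal part of the true-score variance is the same as above.
True-score variance = [0.65 + 0.77 + 0.90 + 0.92] + 3.62 = 3.24 + 3.62 = 6.86.
Reliability = 6.86 / 7.62 = 0.900.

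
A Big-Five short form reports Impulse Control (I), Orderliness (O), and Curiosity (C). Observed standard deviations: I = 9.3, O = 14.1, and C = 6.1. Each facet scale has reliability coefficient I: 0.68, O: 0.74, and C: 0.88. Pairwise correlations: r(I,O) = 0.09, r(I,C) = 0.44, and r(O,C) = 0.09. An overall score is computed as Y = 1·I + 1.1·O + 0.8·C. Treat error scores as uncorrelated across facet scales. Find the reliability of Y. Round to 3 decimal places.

Var(Y) = 9.3² + 1.1²·14.1² + 0.8²·6.1² + 2·[1.1·9.3·14.1·0.09 + 0.8·9.3·6.1·0.44 + 0.88·14.1·6.1·0.09] = 350.865 + 79.5256 = 430.39.
With uncorrelated errors the cross-covariances are all true-score covariance, so they carry over unchanged; only the diagonal terms shrink to ρᵢσᵢ².
True-score variance = [9.3²·0.68 + 1.1²·14.1²·0.74 + 0.8²·6.1²·0.88] + 79.5256 = 257.784 + 79.5256 = 337.31.
Reliability = 337.31 / 430.39 = 0.784.

0.784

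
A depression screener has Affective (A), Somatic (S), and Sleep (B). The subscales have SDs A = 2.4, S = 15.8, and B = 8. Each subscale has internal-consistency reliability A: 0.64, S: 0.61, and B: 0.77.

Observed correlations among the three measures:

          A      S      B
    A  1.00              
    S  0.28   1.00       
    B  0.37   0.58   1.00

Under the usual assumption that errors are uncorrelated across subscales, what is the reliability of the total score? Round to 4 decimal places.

0.7724

Var(A+S+B) = 2.4² + 15.8² + 8² + 2·[2.4·15.8·0.28 + 2.4·8·0.37 + 15.8·8·0.58] = 319.4 + 182.067 = 501.467.
Because errors are independent across components, Cov(Tᵢ,Tⱼ) = Cov(Xᵢ,Xⱼ); the off-diagonal part of the true-score variance is the same as above.
True-score variance = [2.4²·0.64 + 15.8²·0.61 + 8²·0.77] + 182.067 = 205.247 + 182.067 = 387.314.
Reliability = 387.314 / 501.467 = 0.7724.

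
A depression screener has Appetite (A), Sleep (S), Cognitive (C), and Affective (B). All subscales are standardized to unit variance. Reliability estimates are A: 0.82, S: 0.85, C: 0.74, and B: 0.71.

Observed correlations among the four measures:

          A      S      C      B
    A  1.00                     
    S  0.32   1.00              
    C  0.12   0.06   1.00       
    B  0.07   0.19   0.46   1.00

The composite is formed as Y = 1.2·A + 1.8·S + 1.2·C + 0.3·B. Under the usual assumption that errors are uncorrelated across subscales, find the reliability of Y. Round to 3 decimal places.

Var(Y) = 1.2² + 1.8² + 1.2² + 0.3² + 2·[2.16·0.32 + 1.44·0.12 + 0.36·0.07 + 2.16·0.06 + 0.54·0.19 + 0.36·0.46] = 6.21 + 2.574 = 8.784.
With uncorrelated errors the cross-covariances are all true-score covariance, so they carry over unchanged; only the diagonal terms shrink to ρᵢσᵢ².
True-score variance = [1.2²·0.82 + 1.8²·0.85 + 1.2²·0.74 + 0.3²·0.71] + 2.574 = 5.0643 + 2.574 = 7.6383.
Reliability = 7.6383 / 8.784 = 0.870.

0.870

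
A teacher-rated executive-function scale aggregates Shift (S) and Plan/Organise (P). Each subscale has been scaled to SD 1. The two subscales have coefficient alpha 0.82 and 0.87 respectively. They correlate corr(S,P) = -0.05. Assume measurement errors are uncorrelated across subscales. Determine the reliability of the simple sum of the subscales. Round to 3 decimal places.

Var(S+P) = 2 + 2·[(-0.05)] = 2 − 0.1 = 1.9.
With uncorrelated errors the cross-covariances are all true-score covariance, so they carry over unchanged; only the diagonal terms shrink to ρᵢσᵢ².
True-score variance = [0.82 + 0.87] − 0.1 = 1.69 − 0.1 = 1.59.
Reliability = 1.59 / 1.9 = 0.837.

0.837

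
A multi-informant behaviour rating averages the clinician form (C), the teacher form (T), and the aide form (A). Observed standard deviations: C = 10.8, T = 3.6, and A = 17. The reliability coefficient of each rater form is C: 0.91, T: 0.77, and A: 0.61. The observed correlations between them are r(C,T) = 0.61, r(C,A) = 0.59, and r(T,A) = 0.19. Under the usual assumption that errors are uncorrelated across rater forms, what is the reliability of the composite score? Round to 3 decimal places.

0.821

Var(C+T+A) = 10.8² + 3.6² + 17² + 2·[10.8·3.6·0.61 + 10.8·17·0.59 + 3.6·17·0.19] = 418.6 + 287.338 = 705.938.
Under uncorrelated errors the observed covariances equal the true-score covariances, so only the own-variance terms attenuate.
True-score variance = [10.8²·0.91 + 3.6²·0.77 + 17²·0.61] + 287.338 = 292.412 + 287.338 = 579.749.
Reliability = 579.749 / 705.938 = 0.821.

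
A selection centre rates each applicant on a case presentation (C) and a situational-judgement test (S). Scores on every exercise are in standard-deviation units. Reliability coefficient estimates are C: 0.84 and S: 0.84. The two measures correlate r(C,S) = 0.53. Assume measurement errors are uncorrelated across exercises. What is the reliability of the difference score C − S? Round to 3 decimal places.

0.660

Var(C−S) = 1 + 1 − 2·0.53 = 2 − 1.06 = 0.94.
Because errors are independent across components, Cov(Tᵢ,Tⱼ) = Cov(Xᵢ,Xⱼ); the off-diagonal part of the true-score variance is the same as above.
True-score variance = [0.84 + 0.84] − 1.06 = 1.68 − 1.06 = 0.62.
Reliability = 0.62 / 0.94 = 0.660.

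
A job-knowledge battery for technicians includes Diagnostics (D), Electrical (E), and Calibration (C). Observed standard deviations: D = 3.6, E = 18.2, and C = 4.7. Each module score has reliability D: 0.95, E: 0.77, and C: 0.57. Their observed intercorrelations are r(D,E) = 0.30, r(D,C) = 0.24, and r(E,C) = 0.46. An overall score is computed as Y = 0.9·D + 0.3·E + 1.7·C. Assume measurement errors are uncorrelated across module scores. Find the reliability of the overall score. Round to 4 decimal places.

0.7918

Var(Y) = 0.9²·3.6² + 0.3²·18.2² + 1.7²·4.7² + 2·[0.27·3.6·18.2·0.30 + 1.53·3.6·4.7·0.24 + 0.51·18.2·4.7·0.46] = 104.149 + 63.1757 = 167.325.
With uncorrelated errors the cross-covariances are all true-score covariance, so they carry over unchanged; only the diagonal terms shrink to ρᵢσᵢ².
True-score variance = [0.9²·3.6²·0.95 + 0.3²·18.2²·0.77 + 1.7²·4.7²·0.57] + 63.1757 = 69.3165 + 63.1757 = 132.492.
Reliability = 132.492 / 167.325 = 0.7918.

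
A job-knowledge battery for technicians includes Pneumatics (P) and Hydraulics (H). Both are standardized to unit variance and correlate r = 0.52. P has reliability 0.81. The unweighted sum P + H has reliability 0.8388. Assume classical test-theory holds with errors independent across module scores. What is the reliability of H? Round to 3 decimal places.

Var(P+H) = 2 + 2·0.52 = 3.040.
True-score variance = ρ_P + ρ_H + 2·0.52, so 0.8388 = (0.81 + ρ_H + 1.04) / 3.040.
ρ_H = 0.8388·3.040 − 0.81 − 1.04 = 0.700.

0.700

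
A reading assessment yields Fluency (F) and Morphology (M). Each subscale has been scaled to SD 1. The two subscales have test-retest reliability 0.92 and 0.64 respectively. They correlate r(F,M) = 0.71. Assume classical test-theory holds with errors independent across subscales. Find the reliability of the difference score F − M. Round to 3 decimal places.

Var(F−M) = 1 + 1 − 2·0.71 = 2 − 1.42 = 0.58.
Under uncorrelated errors the observed covariances equal the true-score covariances, so only the own-variance terms attenuate.
True-score variance = [0.92 + 0.64] − 1.42 = 1.56 − 1.42 = 0.14.
Reliability = 0.14 / 0.58 = 0.241.

0.241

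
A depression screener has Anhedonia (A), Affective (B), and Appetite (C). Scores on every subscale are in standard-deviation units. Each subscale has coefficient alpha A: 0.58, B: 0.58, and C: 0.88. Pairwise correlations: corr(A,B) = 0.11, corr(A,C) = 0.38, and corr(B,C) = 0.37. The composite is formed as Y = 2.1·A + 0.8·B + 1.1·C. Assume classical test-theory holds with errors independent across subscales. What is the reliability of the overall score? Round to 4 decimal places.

0.7492

Var(Y) = 2.1² + 0.8² + 1.1² + 2·[1.68·0.11 + 2.31·0.38 + 0.88·0.37] = 6.26 + 2.7764 = 9.0364.
With uncorrelated errors the cross-covariances are all true-score covariance, so they carry over unchanged; only the diagonal terms shrink to ρᵢσᵢ².
True-score variance = [2.1²·0.58 + 0.8²·0.58 + 1.1²·0.88] + 2.7764 = 3.9938 + 2.7764 = 6.7702.
Reliability = 6.7702 / 9.0364 = 0.7492.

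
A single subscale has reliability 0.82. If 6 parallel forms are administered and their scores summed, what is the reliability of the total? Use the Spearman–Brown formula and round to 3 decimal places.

0.965

ρ_k = kρ / (1 + (k−1)ρ) = 6·0.82 / (1 + 5·0.82) = 4.920 / 5.100 = 0.965.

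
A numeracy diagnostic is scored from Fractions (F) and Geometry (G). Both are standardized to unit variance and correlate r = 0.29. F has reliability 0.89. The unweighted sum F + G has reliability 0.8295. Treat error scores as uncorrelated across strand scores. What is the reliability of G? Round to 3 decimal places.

Var(F+G) = 2 + 2·0.29 = 2.580.
True-score variance = ρ_F + ρ_G + 2·0.29, so 0.8295 = (0.89 + ρ_G + 0.58) / 2.580.
ρ_G = 0.8295·2.580 − 0.89 − 0.58 = 0.670.

0.670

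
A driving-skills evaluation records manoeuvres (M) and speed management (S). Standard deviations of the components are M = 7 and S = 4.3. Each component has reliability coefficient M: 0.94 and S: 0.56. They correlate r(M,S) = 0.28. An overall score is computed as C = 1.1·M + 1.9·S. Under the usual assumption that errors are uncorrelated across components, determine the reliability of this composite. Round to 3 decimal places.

0.796

Var(C) = 1.1²·7² + 1.9²·4.3² + 2·[2.09·7·4.3·0.28] = 126.039 + 35.229 = 161.268.
Under uncorrelated errors the observed covariances equal the true-score covariances, so only the own-variance terms attenuate.
True-score variance = [1.1²·7²·0.94 + 1.9²·4.3²·0.56] + 35.229 = 93.112 + 35.229 = 128.341.
Reliability = 128.341 / 161.268 = 0.796.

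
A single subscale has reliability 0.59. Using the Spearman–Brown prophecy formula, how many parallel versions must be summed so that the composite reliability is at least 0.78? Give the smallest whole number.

3

k ≥ ρ*(1−ρ₁)/(ρ₁(1−ρ*)) = 0.78·0.41 / (0.59·0.22) = 2.464.
Smallest integer k = 3.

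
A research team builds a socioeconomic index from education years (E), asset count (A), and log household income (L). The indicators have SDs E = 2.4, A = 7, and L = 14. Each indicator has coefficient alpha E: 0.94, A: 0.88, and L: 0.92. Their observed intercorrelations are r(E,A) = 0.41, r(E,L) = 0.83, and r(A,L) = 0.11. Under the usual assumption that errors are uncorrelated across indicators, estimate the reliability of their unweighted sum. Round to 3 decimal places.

0.936

Var(E+A+L) = 2.4² + 7² + 14² + 2·[2.4·7·0.41 + 2.4·14·0.83 + 7·14·0.11] = 250.76 + 91.112 = 341.872.
With uncorrelated errors the cross-covariances are all true-score covariance, so they carry over unchanged; only the diagonal terms shrink to ρᵢσᵢ².
True-score variance = [2.4²·0.94 + 7²·0.88 + 14²·0.92] + 91.112 = 228.854 + 91.112 = 319.966.
Reliability = 319.966 / 341.872 = 0.936.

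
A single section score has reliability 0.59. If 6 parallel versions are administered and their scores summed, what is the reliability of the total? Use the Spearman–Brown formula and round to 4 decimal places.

0.8962

ρ_k = kρ / (1 + (k−1)ρ) = 6·0.59 / (1 + 5·0.59) = 3.540 / 3.950 = 0.8962.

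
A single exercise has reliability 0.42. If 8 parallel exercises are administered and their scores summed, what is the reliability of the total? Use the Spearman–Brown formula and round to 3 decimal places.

0.853

ρ_k = kρ / (1 + (k−1)ρ) = 8·0.42 / (1 + 7·0.42) = 3.360 / 3.940 = 0.853.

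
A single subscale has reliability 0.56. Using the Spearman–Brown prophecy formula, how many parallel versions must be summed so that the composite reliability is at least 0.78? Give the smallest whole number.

k ≥ ρ*(1−ρ₁)/(ρ₁(1−ρ*)) = 0.78·0.44 / (0.56·0.22) = 2.786.
Smallest integer k = 3.

3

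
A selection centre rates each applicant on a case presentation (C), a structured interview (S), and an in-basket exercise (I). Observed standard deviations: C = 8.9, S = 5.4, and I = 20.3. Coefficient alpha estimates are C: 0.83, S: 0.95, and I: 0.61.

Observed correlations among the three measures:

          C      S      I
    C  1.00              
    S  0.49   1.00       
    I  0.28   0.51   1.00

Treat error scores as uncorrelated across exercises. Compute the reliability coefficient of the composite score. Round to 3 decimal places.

0.775

Var(C+S+I) = 8.9² + 5.4² + 20.3² + 2·[8.9·5.4·0.49 + 8.9·20.3·0.28 + 5.4·20.3·0.51] = 520.46 + 260.086 = 780.546.
Because errors are independent across components, Cov(Tᵢ,Tⱼ) = Cov(Xᵢ,Xⱼ); the off-diagonal part of the true-score variance is the same as above.
True-score variance = [8.9²·0.83 + 5.4²·0.95 + 20.3²·0.61] + 260.086 = 344.821 + 260.086 = 604.908.
Reliability = 604.908 / 780.546 = 0.775.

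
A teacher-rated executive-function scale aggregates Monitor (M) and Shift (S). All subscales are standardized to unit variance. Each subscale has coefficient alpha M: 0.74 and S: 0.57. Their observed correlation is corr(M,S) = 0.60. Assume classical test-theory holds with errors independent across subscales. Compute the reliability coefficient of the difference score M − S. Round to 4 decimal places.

Var(M−S) = 1 + 1 − 2·0.60 = 2 − 1.2 = 0.8.
With uncorrelated errors the cross-covariances are all true-score covariance, so they carry over unchanged; only the diagonal terms shrink to ρᵢσᵢ².
True-score variance = [0.74 + 0.57] − 1.2 = 1.31 − 1.2 = 0.11.
Reliability = 0.11 / 0.8 = 0.1375.

0.1375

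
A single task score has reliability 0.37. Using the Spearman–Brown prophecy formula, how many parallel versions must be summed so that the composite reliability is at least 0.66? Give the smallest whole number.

4

k ≥ ρ*(1−ρ₁)/(ρ₁(1−ρ*)) = 0.66·0.63 / (0.37·0.34) = 3.305.
Smallest integer k = 4.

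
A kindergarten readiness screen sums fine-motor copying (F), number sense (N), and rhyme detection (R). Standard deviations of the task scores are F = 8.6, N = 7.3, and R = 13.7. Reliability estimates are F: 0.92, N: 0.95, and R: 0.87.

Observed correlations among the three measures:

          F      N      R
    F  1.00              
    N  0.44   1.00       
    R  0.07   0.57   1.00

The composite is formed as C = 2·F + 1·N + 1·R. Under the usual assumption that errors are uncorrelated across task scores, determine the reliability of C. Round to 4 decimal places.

Var(C) = 2²·8.6² + 7.3² + 13.7² + 2·[2·8.6·7.3·0.44 + 2·8.6·13.7·0.07 + 7.3·13.7·0.57] = 536.82 + 257.494 = 794.314.
Because errors are independent across components, Cov(Tᵢ,Tⱼ) = Cov(Xᵢ,Xⱼ); the off-diagonal part of the true-score variance is the same as above.
True-score variance = [2²·8.6²·0.92 + 7.3²·0.95 + 13.7²·0.87] + 257.494 = 486.089 + 257.494 = 743.582.
Reliability = 743.582 / 794.314 = 0.9361.

0.9361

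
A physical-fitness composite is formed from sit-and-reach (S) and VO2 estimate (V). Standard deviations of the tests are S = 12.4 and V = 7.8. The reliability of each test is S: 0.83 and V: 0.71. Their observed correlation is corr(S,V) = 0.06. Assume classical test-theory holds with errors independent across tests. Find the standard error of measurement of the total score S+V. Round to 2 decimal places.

Var(total) = 214.6 + 11.6064 = 226.206.
True-score variance = 170.817 + 11.6064 = 182.424, so reliability = 0.8064.
Error variance = 226.206 − 182.424 = 43.7828; SEM = √43.7828 = 6.62.

6.62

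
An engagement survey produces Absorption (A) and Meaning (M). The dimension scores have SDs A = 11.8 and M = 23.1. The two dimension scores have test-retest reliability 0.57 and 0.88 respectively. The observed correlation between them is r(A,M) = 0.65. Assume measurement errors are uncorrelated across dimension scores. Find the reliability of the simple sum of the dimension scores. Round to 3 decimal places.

Var(A+M) = 11.8² + 23.1² + 2·[11.8·23.1·0.65] = 672.85 + 354.354 = 1027.2.
Under uncorrelated errors the observed covariances equal the true-score covariances, so only the own-variance terms attenuate.
True-score variance = [11.8²·0.57 + 23.1²·0.88] + 354.354 = 548.944 + 354.354 = 903.298.
Reliability = 903.298 / 1027.2 = 0.879.

0.879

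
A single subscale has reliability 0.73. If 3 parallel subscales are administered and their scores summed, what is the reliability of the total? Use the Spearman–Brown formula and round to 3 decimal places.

0.890

ρ_k = kρ / (1 + (k−1)ρ) = 3·0.73 / (1 + 2·0.73) = 2.190 / 2.460 = 0.890.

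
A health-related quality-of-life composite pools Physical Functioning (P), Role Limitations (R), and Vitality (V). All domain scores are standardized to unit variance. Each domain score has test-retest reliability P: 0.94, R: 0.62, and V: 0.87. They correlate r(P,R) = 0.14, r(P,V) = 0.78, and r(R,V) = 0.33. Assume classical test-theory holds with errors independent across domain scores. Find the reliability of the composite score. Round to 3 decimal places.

0.896

Var(P+R+V) = 3 + 2·[0.14 + 0.78 + 0.33] = 3 + 2.5 = 5.5.
With uncorrelated errors the cross-covariances are all true-score covariance, so they carry over unchanged; only the diagonal terms shrink to ρᵢσᵢ².
True-score variance = [0.94 + 0.62 + 0.87] + 2.5 = 2.43 + 2.5 = 4.93.
Reliability = 4.93 / 5.5 = 0.896.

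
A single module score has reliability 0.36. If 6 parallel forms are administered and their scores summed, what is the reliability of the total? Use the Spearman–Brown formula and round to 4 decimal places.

ρ_k = kρ / (1 + (k−1)ρ) = 6·0.36 / (1 + 5·0.36) = 2.160 / 2.800 = 0.7714.

0.7714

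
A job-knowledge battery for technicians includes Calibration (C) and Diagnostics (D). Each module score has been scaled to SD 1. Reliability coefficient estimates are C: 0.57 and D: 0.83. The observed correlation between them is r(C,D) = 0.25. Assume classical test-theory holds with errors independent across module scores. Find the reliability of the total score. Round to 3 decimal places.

0.760

Var(C+D) = 2 + 2·[0.25] = 2 + 0.5 = 2.5.
Because errors are independent across components, Cov(Tᵢ,Tⱼ) = Cov(Xᵢ,Xⱼ); the off-diagonal part of the true-score variance is the same as above.
True-score variance = [0.57 + 0.83] + 0.5 = 1.4 + 0.5 = 1.9.
Reliability = 1.9 / 2.5 = 0.760.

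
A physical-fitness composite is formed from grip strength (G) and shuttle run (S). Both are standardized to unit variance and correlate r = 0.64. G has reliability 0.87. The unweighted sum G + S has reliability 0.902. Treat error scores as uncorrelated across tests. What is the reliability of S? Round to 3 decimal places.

Var(G+S) = 2 + 2·0.64 = 3.280.
True-score variance = ρ_G + ρ_S + 2·0.64, so 0.902 = (0.87 + ρ_S + 1.28) / 3.280.
ρ_S = 0.902·3.280 − 0.87 − 1.28 = 0.809.

0.809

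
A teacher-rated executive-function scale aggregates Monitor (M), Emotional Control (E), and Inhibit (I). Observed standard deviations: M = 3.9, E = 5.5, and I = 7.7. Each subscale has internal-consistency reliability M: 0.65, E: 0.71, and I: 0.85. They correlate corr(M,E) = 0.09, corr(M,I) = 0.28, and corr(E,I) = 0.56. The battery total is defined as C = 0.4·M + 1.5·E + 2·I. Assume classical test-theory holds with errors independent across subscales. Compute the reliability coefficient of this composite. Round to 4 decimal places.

0.8794

Var(C) = 0.4²·3.9² + 1.5²·5.5² + 2²·7.7² + 2·[0.6·3.9·5.5·0.09 + 0.8·3.9·7.7·0.28 + 3·5.5·7.7·0.56] = 307.656 + 158.066 = 465.722.
With uncorrelated errors the cross-covariances are all true-score covariance, so they carry over unchanged; only the diagonal terms shrink to ρᵢσᵢ².
True-score variance = [0.4²·3.9²·0.65 + 1.5²·5.5²·0.71 + 2²·7.7²·0.85] + 158.066 = 251.492 + 158.066 = 409.558.
Reliability = 409.558 / 465.722 = 0.8794.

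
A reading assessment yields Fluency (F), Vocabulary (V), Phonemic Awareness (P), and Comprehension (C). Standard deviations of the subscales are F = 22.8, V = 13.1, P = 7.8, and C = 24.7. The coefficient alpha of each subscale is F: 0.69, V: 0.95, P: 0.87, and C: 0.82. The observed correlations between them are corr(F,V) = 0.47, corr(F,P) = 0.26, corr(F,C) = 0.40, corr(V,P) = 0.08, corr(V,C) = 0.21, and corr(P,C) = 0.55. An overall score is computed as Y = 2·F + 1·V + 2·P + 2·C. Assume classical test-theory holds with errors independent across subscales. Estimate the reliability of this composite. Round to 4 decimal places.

Var(Y) = 2²·22.8² + 13.1² + 2²·7.8² + 2²·24.7² + 2·[2·22.8·13.1·0.47 + 4·22.8·7.8·0.26 + 4·22.8·24.7·0.40 + 2·13.1·7.8·0.08 + 2·13.1·24.7·0.21 + 4·7.8·24.7·0.55] = 4934.69 + 3885.74 = 8820.43.
Under uncorrelated errors the observed covariances equal the true-score covariances, so only the own-variance terms attenuate.
True-score variance = [2²·22.8²·0.69 + 13.1²·0.95 + 2²·7.8²·0.87 + 2²·24.7²·0.82] + 3885.74 = 3810.61 + 3885.74 = 7696.34.
Reliability = 7696.34 / 8820.43 = 0.8726.

0.8726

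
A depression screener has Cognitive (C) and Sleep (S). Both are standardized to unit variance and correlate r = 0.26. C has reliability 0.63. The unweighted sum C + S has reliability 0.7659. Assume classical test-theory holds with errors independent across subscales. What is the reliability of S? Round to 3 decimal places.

Var(C+S) = 2 + 2·0.26 = 2.520.
True-score variance = ρ_C + ρ_S + 2·0.26, so 0.7659 = (0.63 + ρ_S + 0.52) / 2.520.
ρ_S = 0.7659·2.520 − 0.63 − 0.52 = 0.780.

0.780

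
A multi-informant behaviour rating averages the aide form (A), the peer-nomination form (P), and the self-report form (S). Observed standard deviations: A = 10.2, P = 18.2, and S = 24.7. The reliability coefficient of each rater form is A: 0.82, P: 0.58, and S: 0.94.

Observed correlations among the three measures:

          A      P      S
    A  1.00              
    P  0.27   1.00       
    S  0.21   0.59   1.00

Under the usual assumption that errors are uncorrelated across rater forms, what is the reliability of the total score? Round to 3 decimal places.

Var(A+P+S) = 10.2² + 18.2² + 24.7² + 2·[10.2·18.2·0.27 + 10.2·24.7·0.21 + 18.2·24.7·0.59] = 1045.37 + 736.518 = 1781.89.
With uncorrelated errors the cross-covariances are all true-score covariance, so they carry over unchanged; only the diagonal terms shrink to ρᵢσᵢ².
True-score variance = [10.2²·0.82 + 18.2²·0.58 + 24.7²·0.94] + 736.518 = 850.917 + 736.518 = 1587.43.
Reliability = 1587.43 / 1781.89 = 0.891.

0.891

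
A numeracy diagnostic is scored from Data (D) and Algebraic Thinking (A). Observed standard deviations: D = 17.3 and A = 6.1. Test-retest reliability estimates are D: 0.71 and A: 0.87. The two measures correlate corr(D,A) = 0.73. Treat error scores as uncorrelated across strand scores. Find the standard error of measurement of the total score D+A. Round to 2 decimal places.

9.57

Var(total) = 336.5 + 154.074 = 490.574.
True-score variance = 244.869 + 154.074 = 398.942, so reliability = 0.8132.
Error variance = 490.574 − 398.942 = 91.6314; SEM = √91.6314 = 9.57.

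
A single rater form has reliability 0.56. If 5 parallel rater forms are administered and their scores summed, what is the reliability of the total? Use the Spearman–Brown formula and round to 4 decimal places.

ρ_k = kρ / (1 + (k−1)ρ) = 5·0.56 / (1 + 4·0.56) = 2.800 / 3.240 = 0.8642.

0.8642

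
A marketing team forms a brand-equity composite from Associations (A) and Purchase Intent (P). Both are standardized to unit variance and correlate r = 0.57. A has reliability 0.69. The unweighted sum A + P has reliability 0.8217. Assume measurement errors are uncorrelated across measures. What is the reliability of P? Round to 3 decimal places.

Var(A+P) = 2 + 2·0.57 = 3.140.
True-score variance = ρ_A + ρ_P + 2·0.57, so 0.8217 = (0.69 + ρ_P + 1.14) / 3.140.
ρ_P = 0.8217·3.140 − 0.69 − 1.14 = 0.750.

0.750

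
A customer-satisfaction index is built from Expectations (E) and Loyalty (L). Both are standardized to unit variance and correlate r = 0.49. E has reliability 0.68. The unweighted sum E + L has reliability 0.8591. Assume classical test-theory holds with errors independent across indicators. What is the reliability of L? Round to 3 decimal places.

0.900

Var(E+L) = 2 + 2·0.49 = 2.980.
True-score variance = ρ_E + ρ_L + 2·0.49, so 0.8591 = (0.68 + ρ_L + 0.98) / 2.980.
ρ_L = 0.8591·2.980 − 0.68 − 0.98 = 0.900.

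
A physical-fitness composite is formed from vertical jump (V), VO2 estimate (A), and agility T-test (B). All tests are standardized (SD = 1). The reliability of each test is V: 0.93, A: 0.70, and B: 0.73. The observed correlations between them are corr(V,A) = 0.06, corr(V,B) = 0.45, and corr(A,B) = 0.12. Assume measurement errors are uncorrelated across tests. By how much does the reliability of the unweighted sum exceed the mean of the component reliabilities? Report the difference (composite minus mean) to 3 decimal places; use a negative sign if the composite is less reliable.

Var(sum) = 3 + 1.26 = 4.26; true-score variance = 2.36 + 1.26 = 3.62; composite reliability = 0.8498.
Mean component reliability = 0.7867.
Difference = 0.8498 − 0.7867 = 0.063.

0.063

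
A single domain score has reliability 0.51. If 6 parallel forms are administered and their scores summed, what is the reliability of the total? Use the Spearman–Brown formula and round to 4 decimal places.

ρ_k = kρ / (1 + (k−1)ρ) = 6·0.51 / (1 + 5·0.51) = 3.060 / 3.550 = 0.8620.

0.8620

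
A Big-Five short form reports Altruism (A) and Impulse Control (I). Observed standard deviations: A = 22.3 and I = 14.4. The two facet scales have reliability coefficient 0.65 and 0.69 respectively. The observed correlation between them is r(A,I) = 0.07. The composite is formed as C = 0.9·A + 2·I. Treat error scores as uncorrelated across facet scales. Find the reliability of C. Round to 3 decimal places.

0.697

Var(C) = 0.9²·22.3² + 2²·14.4² + 2·[1.8·22.3·14.4·0.07] = 1232.24 + 80.9222 = 1313.17.
Under uncorrelated errors the observed covariances equal the true-score covariances, so only the own-variance terms attenuate.
True-score variance = [0.9²·22.3²·0.65 + 2²·14.4²·0.69] + 80.9222 = 834.137 + 80.9222 = 915.059.
Reliability = 915.059 / 1313.17 = 0.697.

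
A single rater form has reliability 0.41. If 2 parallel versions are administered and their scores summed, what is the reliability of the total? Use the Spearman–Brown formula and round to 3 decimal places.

0.582

ρ_k = kρ / (1 + (k−1)ρ) = 2·0.41 / (1 + 1·0.41) = 0.820 / 1.410 = 0.582.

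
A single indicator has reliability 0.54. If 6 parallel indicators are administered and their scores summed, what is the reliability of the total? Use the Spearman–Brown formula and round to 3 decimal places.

0.876

ρ_k = kρ / (1 + (k−1)ρ) = 6·0.54 / (1 + 5·0.54) = 3.240 / 3.700 = 0.876.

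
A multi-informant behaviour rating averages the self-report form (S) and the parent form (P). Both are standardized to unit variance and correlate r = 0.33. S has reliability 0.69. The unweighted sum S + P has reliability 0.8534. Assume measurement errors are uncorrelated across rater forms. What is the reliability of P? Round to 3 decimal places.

Var(S+P) = 2 + 2·0.33 = 2.660.
True-score variance = ρ_S + ρ_P + 2·0.33, so 0.8534 = (0.69 + ρ_P + 0.66) / 2.660.
ρ_P = 0.8534·2.660 − 0.69 − 0.66 = 0.920.

0.920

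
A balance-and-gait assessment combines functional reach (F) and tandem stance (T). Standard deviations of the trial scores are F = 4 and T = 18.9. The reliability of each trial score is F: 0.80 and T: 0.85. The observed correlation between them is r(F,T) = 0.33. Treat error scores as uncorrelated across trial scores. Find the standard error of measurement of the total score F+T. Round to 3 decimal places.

Var(total) = 373.21 + 49.896 = 423.106.
True-score variance = 316.428 + 49.896 = 366.324, so reliability = 0.8658.
Error variance = 423.106 − 366.324 = 56.7815; SEM = √56.7815 = 7.535.

7.535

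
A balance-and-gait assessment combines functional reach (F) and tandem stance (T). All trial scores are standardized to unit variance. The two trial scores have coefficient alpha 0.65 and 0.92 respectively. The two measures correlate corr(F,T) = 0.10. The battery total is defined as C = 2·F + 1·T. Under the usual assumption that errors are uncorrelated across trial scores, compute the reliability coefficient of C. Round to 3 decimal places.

Var(C) = 2² + 1 + 2·[2·0.10] = 5 + 0.4 = 5.4.
With uncorrelated errors the cross-covariances are all true-score covariance, so they carry over unchanged; only the diagonal terms shrink to ρᵢσᵢ².
True-score variance = [2²·0.65 + 0.92] + 0.4 = 3.52 + 0.4 = 3.92.
Reliability = 3.92 / 5.4 = 0.726.

0.726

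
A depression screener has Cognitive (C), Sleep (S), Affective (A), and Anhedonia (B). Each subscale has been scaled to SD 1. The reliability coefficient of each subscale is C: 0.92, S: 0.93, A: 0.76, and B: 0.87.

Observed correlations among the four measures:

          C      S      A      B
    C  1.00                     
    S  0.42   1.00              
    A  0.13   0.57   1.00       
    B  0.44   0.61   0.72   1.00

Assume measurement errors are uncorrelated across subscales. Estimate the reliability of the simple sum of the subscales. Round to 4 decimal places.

Var(C+S+A+B) = 4 + 2·[0.42 + 0.13 + 0.44 + 0.57 + 0.61 + 0.72] = 4 + 5.78 = 9.78.
Under uncorrelated errors the observed covariances equal the true-score covariances, so only the own-variance terms attenuate.
True-score variance = [0.92 + 0.93 + 0.76 + 0.87] + 5.78 = 3.48 + 5.78 = 9.26.
Reliability = 9.26 / 9.78 = 0.9468.

0.9468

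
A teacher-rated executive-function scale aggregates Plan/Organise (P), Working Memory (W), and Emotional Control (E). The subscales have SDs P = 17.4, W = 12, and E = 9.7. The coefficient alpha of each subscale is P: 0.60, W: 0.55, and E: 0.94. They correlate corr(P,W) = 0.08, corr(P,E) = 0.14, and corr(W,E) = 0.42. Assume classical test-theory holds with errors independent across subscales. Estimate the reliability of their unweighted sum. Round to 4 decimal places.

Var(P+W+E) = 17.4² + 12² + 9.7² + 2·[17.4·12·0.08 + 17.4·9.7·0.14 + 12·9.7·0.42] = 540.85 + 178.442 = 719.292.
With uncorrelated errors the cross-covariances are all true-score covariance, so they carry over unchanged; only the diagonal terms shrink to ρᵢσᵢ².
True-score variance = [17.4²·0.60 + 12²·0.55 + 9.7²·0.94] + 178.442 = 349.301 + 178.442 = 527.743.
Reliability = 527.743 / 719.292 = 0.7337.

0.7337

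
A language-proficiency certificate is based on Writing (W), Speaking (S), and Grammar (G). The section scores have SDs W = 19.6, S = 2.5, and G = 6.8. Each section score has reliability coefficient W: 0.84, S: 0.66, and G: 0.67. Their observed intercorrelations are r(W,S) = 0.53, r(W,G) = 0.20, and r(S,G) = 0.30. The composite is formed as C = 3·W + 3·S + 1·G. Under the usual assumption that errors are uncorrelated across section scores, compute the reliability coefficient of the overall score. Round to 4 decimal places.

Var(C) = 3²·19.6² + 3²·2.5² + 6.8² + 2·[9·19.6·2.5·0.53 + 3·19.6·6.8·0.20 + 3·2.5·6.8·0.30] = 3559.93 + 657.996 = 4217.93.
Under uncorrelated errors the observed covariances equal the true-score covariances, so only the own-variance terms attenuate.
True-score variance = [3²·19.6²·0.84 + 3²·2.5²·0.66 + 6.8²·0.67] + 657.996 = 2972.36 + 657.996 = 3630.35.
Reliability = 3630.35 / 4217.93 = 0.8607.

0.8607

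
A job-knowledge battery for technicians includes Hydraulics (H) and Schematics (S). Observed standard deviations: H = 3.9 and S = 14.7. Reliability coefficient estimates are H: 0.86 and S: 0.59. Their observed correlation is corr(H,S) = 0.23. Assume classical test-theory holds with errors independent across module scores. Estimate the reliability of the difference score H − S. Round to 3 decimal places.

0.557

Var(H−S) = 3.9² + 14.7² − 2·3.9·14.7·0.23 = 231.3 − 26.3718 = 204.928.
Under uncorrelated errors the observed covariances equal the true-score covariances, so only the own-variance terms attenuate.
True-score variance = [3.9²·0.86 + 14.7²·0.59] − 26.3718 = 140.574 − 26.3718 = 114.202.
Reliability = 114.202 / 204.928 = 0.557.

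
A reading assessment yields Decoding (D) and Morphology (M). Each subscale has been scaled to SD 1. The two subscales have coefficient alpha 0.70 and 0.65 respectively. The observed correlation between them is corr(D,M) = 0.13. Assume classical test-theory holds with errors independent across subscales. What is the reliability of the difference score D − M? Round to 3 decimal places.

Var(D−M) = 1 + 1 − 2·0.13 = 2 − 0.26 = 1.74.
Because errors are independent across components, Cov(Tᵢ,Tⱼ) = Cov(Xᵢ,Xⱼ); the off-diagonal part of the true-score variance is the same as above.
True-score variance = [0.70 + 0.65] − 0.26 = 1.35 − 0.26 = 1.09.
Reliability = 1.09 / 1.74 = 0.626.

0.626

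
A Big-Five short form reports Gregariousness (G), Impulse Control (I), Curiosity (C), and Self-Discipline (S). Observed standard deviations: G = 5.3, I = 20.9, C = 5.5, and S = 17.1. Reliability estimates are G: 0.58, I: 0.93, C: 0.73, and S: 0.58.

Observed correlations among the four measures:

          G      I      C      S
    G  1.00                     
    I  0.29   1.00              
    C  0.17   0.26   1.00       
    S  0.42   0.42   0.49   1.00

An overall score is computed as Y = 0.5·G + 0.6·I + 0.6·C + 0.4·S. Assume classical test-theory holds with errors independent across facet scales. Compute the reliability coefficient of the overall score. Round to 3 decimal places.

Var(Y) = 0.5²·5.3² + 0.6²·20.9² + 0.6²·5.5² + 0.4²·17.1² + 2·[0.3·5.3·20.9·0.29 + 0.3·5.3·5.5·0.17 + 0.2·5.3·17.1·0.42 + 0.36·20.9·5.5·0.26 + 0.24·20.9·17.1·0.42 + 0.24·5.5·17.1·0.49] = 221.95 + 153.162 = 375.112.
Under uncorrelated errors the observed covariances equal the true-score covariances, so only the own-variance terms attenuate.
True-score variance = [0.5²·5.3²·0.58 + 0.6²·20.9²·0.93 + 0.6²·5.5²·0.73 + 0.4²·17.1²·0.58] + 153.162 = 185.402 + 153.162 = 338.565.
Reliability = 338.565 / 375.112 = 0.903.

0.903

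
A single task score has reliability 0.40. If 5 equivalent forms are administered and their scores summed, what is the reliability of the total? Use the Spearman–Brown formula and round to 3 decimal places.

0.769

ρ_k = kρ / (1 + (k−1)ρ) = 5·0.40 / (1 + 4·0.40) = 2.000 / 2.600 = 0.769.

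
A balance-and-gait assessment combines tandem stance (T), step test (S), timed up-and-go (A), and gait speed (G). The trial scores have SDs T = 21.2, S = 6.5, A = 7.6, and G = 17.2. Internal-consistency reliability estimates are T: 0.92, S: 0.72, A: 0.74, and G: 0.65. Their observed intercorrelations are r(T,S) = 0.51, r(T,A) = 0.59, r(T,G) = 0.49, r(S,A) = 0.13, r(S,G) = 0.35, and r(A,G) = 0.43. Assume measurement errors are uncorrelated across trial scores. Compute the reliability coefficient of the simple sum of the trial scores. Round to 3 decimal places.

Var(T+S+A+G) = 21.2² + 6.5² + 7.6² + 17.2² + 2·[21.2·6.5·0.51 + 21.2·7.6·0.59 + 21.2·17.2·0.49 + 6.5·7.6·0.13 + 6.5·17.2·0.35 + 7.6·17.2·0.43] = 845.29 + 891.548 = 1736.84.
With uncorrelated errors the cross-covariances are all true-score covariance, so they carry over unchanged; only the diagonal terms shrink to ρᵢσᵢ².
True-score variance = [21.2²·0.92 + 6.5²·0.72 + 7.6²·0.74 + 17.2²·0.65] + 891.548 = 678.943 + 891.548 = 1570.49.
Reliability = 1570.49 / 1736.84 = 0.904.

0.904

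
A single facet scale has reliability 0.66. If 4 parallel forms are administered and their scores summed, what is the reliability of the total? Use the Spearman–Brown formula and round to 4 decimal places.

0.8859

ρ_k = kρ / (1 + (k−1)ρ) = 4·0.66 / (1 + 3·0.66) = 2.640 / 2.980 = 0.8859.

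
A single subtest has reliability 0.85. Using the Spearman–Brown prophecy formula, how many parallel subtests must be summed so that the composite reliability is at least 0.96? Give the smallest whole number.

k ≥ ρ*(1−ρ₁)/(ρ₁(1−ρ*)) = 0.96·0.15 / (0.85·0.04) = 4.235.
Smallest integer k = 5.

5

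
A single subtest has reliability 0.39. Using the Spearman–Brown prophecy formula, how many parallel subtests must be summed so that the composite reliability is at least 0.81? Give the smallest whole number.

k ≥ ρ*(1−ρ₁)/(ρ₁(1−ρ*)) = 0.81·0.61 / (0.39·0.19) = 6.668.
Smallest integer k = 7.

7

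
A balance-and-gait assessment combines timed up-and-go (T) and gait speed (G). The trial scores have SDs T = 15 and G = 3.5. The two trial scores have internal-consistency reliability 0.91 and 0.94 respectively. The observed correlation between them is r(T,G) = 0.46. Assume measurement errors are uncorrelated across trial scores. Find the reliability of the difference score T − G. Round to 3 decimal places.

0.889

Var(T−G) = 15² + 3.5² − 2·15·3.5·0.46 = 237.25 − 48.3 = 188.95.
Under uncorrelated errors the observed covariances equal the true-score covariances, so only the own-variance terms attenuate.
True-score variance = [15²·0.91 + 3.5²·0.94] − 48.3 = 216.265 − 48.3 = 167.965.
Reliability = 167.965 / 188.95 = 0.889.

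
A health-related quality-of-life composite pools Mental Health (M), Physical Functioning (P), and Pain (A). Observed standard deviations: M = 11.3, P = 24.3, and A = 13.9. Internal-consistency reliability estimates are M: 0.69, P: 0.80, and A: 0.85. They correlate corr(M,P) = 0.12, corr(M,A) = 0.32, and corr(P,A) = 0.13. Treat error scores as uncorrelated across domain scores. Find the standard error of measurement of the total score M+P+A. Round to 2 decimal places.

Var(total) = 911.39 + 254.247 = 1165.64.
True-score variance = 724.727 + 254.247 = 978.973, so reliability = 0.8399.
Error variance = 1165.64 − 978.973 = 186.663; SEM = √186.663 = 13.66.

13.66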